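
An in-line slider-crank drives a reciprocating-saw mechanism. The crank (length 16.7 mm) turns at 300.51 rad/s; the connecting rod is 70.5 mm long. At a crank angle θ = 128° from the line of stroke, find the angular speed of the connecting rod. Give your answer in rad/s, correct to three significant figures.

ω = 300.5 rad/s
The rod makes angle φ with the slider axis where L sinφ = r sinθ; differentiating, L cosφ·φ̇ = r ω cosθ.
L cosφ = √(L² − r² sin²θ) = 0.069261 m.
|ω_rod| = r ω |cosθ| / √(L² − r² sin²θ) = 0.0167·300.5·0.61566/0.069261 = 44.61 rad/s.

44.6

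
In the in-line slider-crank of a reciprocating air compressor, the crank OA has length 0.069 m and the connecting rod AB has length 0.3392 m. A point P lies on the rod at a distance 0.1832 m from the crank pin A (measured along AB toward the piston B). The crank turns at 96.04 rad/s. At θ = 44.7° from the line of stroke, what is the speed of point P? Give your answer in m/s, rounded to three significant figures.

ω = 96.04 rad/s.  Crank-pin speed |V_A| = rω = 6.6268 m/s, perpendicular to OA.
Rod angle: sinφ = −(r/L) sinθ ⇒ φ = -8.226°; ω_rod = −rω cosθ/√(L²−r²sin²θ) = -14.031 rad/s.
V_P = V_A + ω_rod × AP, with AP = 0.1832 m along the rod.
Components: V_Px = −rω sinθ − a·ω_rod·sinφ = -5.029 m/s;  V_Py = rω cosθ + a·ω_rod·cosφ = +2.1663 m/s.
|V_P| = √(V_Px² + V_Py²) = 5.4758 m/s.

5.48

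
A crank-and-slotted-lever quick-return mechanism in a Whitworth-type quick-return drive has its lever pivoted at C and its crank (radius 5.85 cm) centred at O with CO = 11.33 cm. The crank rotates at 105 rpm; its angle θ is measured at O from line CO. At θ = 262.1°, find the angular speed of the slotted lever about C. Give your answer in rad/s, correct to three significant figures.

ω = 11 rad/s (from 105 rpm).
Crank pin A relative to C: A = (d + r cosθ, r sinθ); lever angle φ = atan2(r sinθ, d + r cosθ).
Differentiating tanφ: φ̇ = rω(d cosθ + r)/(d² + r² + 2dr cosθ).
d² + r² + 2dr cosθ = |CA|² = 0.0144372 m²;  d cosθ + r = +0.042928 m.
|ω_lever| = |0.0585·11·+0.042928| / 0.0144372 = 1.9126 rad/s.

1.91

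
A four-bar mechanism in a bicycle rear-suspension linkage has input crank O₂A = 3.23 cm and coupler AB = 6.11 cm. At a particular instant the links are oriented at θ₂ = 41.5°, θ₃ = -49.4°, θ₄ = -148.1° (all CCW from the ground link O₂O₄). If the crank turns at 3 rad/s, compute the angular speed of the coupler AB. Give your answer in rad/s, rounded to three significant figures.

0.268

ω₂ = 3 rad/s
Differentiating the loop-closure r₂e^{iθ₂}+r₃e^{iθ₃}=r₁+r₄e^{iθ₄} gives r₂ω₂e^{iθ₂}+r₃ω₃e^{iθ₃}=r₄ω₄e^{iθ₄}.
Eliminating the other unknown: ω₃ = r₂ω₂ sin(θ₄−θ₂) / [r₃ sin(θ₃−θ₄)].
Numerator sine = +0.16677; denominator sine = +0.98849.
Result = 0.0323·3·(+0.16677) / (0.0611·(+0.98849)) = +0.26756 rad/s; magnitude 0.26756 rad/s.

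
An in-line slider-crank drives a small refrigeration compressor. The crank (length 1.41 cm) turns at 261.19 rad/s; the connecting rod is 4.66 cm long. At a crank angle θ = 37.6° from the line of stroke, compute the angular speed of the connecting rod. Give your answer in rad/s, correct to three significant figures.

63.7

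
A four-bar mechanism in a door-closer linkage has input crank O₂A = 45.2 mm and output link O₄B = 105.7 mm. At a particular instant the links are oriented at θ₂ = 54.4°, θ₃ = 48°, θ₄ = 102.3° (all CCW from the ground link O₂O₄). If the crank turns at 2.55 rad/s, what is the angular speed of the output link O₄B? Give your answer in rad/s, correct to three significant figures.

ω₂ = 2.55 rad/s
Differentiating the loop-closure r₂e^{iθ₂}+r₃e^{iθ₃}=r₁+r₄e^{iθ₄} gives r₂ω₂e^{iθ₂}+r₃ω₃e^{iθ₃}=r₄ω₄e^{iθ₄}.
Eliminating the other unknown: ω₄ = r₂ω₂ sin(θ₂−θ₃) / [r₄ sin(θ₄−θ₃)].
Numerator sine = +0.11147; denominator sine = +0.81208.
Result = 0.0452·2.55·(+0.11147) / (0.1057·(+0.81208)) = +0.14968 rad/s; magnitude 0.14968 rad/s.

0.150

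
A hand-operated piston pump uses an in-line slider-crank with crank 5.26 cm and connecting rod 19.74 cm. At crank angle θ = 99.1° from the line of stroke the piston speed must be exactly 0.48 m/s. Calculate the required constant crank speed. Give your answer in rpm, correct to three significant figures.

For an in-line slider-crank, |v_piston| = rω|sinθ|·[1 + r cosθ/√(L² − r² sin²θ)].
With r = 0.0526 m, L = 0.1974 m, θ = 99.1°: the bracketed kinematic factor |dx/dθ| = 0.049669 m.
ω = v/|dx/dθ| = 0.48/0.049669 = 9.6639 rad/s.
N = 60ω/(2π) = 92.284 rpm.

92.3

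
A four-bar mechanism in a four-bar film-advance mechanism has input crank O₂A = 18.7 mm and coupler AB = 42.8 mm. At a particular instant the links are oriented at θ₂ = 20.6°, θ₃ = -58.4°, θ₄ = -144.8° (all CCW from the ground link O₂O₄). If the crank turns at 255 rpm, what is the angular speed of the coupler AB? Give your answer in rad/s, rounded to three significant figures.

2.95

ω₂ = 26.7 rad/s (from 255 rpm).
Differentiating the loop-closure r₂e^{iθ₂}+r₃e^{iθ₃}=r₁+r₄e^{iθ₄} gives r₂ω₂e^{iθ₂}+r₃ω₃e^{iθ₃}=r₄ω₄e^{iθ₄}.
Eliminating the other unknown: ω₃ = r₂ω₂ sin(θ₄−θ₂) / [r₃ sin(θ₃−θ₄)].
Numerator sine = -0.25207; denominator sine = +0.99803.
Result = 0.0187·26.7·(-0.25207) / (0.0428·(+0.99803)) = -2.9468 rad/s; magnitude 2.9468 rad/s.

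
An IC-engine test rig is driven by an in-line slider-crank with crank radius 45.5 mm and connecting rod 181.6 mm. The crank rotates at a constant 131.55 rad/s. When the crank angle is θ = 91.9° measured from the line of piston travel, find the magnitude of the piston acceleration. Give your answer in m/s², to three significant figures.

229

ω = 131.6 rad/s
x(θ) = r cosθ + √(L² − r² sin²θ); with ω constant, a = ω²·d²x/dθ².
d²x/dθ² = −r cosθ − r²(cos2θ)/√u − r⁴ sin²2θ/(4u^{3/2}),  u = L² − r² sin²θ = 0.0309106 m².
Substituting r = 0.0455 m, L = 0.1816 m, θ = 91.9°: d²x/dθ² = +0.013257 m.
a = ω²·d²x/dθ² = (131.6)²·(+0.013257) = +229.42 m/s²;  |a| = 229.42 m/s².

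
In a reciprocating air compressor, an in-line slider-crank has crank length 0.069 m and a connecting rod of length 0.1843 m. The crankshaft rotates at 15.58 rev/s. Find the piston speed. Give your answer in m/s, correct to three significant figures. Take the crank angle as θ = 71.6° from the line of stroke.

7.22

ω = 2π·15.6 = 97.89 rad/s
For an in-line slider-crank, x = r cosθ + √(L² − r² sin²θ), so v = −rω sinθ·[1 + r cosθ/√(L² − r² sin²θ)].
With r = 0.069 m, L = 0.1843 m, θ = 71.6°: √(L² − r² sin²θ) = 0.17228 m.
v = −0.069·97.89·0.94888·[1 + 0.069·0.31565/0.17228] = -7.2195 m/s.
|v| = 7.2195 m/s.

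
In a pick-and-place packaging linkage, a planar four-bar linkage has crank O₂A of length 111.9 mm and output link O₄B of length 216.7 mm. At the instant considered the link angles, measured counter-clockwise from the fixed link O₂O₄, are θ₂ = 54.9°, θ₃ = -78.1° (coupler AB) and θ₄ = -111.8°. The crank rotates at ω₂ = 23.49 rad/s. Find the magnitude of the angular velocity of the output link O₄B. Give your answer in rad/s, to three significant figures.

ω₂ = 23.49 rad/s
Differentiating the loop-closure r₂e^{iθ₂}+r₃e^{iθ₃}=r₁+r₄e^{iθ₄} gives r₂ω₂e^{iθ₂}+r₃ω₃e^{iθ₃}=r₄ω₄e^{iθ₄}.
Eliminating the other unknown: ω₄ = r₂ω₂ sin(θ₂−θ₃) / [r₄ sin(θ₄−θ₃)].
Numerator sine = +0.73135; denominator sine = -0.55484.
Result = 0.1119·23.49·(+0.73135) / (0.2167·(-0.55484)) = -15.989 rad/s; magnitude 15.989 rad/s.

16.0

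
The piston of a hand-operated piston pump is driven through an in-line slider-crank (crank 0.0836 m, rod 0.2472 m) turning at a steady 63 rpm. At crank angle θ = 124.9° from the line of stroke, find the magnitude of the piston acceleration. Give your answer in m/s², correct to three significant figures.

ω = 2π·63/60 = 6.597 rad/s
x(θ) = r cosθ + √(L² − r² sin²θ); with ω constant, a = ω²·d²x/dθ².
d²x/dθ² = −r cosθ − r²(cos2θ)/√u − r⁴ sin²2θ/(4u^{3/2}),  u = L² − r² sin²θ = 0.0564067 m².
Substituting r = 0.0836 m, L = 0.2472 m, θ = 124.9°: d²x/dθ² = +0.05719 m.
a = ω²·d²x/dθ² = (6.597)²·(+0.05719) = +2.4892 m/s²;  |a| = 2.4892 m/s².

2.49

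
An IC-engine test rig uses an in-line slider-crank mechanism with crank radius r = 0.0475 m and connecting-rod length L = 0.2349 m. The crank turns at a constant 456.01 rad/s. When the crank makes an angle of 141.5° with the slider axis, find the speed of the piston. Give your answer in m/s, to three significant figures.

11.3

ω = 456 rad/s
For an in-line slider-crank, x = r cosθ + √(L² − r² sin²θ), so v = −rω sinθ·[1 + r cosθ/√(L² − r² sin²θ)].
With r = 0.0475 m, L = 0.2349 m, θ = 141.5°: √(L² − r² sin²θ) = 0.23303 m.
v = −0.0475·456·0.62251·[1 + 0.0475·-0.78261/0.23303] = -11.333 m/s.
|v| = 11.333 m/s.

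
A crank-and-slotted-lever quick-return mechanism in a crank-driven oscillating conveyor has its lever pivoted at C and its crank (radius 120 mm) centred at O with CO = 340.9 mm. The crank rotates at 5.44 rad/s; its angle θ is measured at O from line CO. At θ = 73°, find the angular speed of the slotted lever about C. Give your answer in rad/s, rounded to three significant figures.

0.928

ω = 5.44 rad/s
Crank pin A relative to C: A = (d + r cosθ, r sinθ); lever angle φ = atan2(r sinθ, d + r cosθ).
Differentiating tanφ: φ̇ = rω(d cosθ + r)/(d² + r² + 2dr cosθ).
d² + r² + 2dr cosθ = |CA|² = 0.154533 m²;  d cosθ + r = +0.21967 m.
|ω_lever| = |0.12·5.44·+0.21967| / 0.154533 = 0.92796 rad/s.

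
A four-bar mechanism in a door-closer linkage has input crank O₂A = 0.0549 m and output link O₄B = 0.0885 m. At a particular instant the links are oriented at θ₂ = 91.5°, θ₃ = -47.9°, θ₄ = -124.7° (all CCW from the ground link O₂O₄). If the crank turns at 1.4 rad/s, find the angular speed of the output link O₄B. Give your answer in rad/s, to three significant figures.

0.581

ω₂ = 1.4 rad/s
Differentiating the loop-closure r₂e^{iθ₂}+r₃e^{iθ₃}=r₁+r₄e^{iθ₄} gives r₂ω₂e^{iθ₂}+r₃ω₃e^{iθ₃}=r₄ω₄e^{iθ₄}.
Eliminating the other unknown: ω₄ = r₂ω₂ sin(θ₂−θ₃) / [r₄ sin(θ₄−θ₃)].
Numerator sine = +0.65077; denominator sine = -0.97358.
Result = 0.0549·1.4·(+0.65077) / (0.0885·(-0.97358)) = -0.58052 rad/s; magnitude 0.58052 rad/s.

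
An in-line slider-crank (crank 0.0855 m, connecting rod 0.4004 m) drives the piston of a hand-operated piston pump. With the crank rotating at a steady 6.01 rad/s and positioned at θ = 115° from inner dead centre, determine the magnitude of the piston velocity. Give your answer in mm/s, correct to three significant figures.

ω = 6.01 rad/s
For an in-line slider-crank, x = r cosθ + √(L² − r² sin²θ), so v = −rω sinθ·[1 + r cosθ/√(L² − r² sin²θ)].
With r = 0.0855 m, L = 0.4004 m, θ = 115°: √(L² − r² sin²θ) = 0.39283 m.
v = −0.0855·6.01·0.90631·[1 + 0.0855·-0.42262/0.39283] = -0.42287 m/s.
|v| = 0.42287 m/s = 422.87 mm/s.

423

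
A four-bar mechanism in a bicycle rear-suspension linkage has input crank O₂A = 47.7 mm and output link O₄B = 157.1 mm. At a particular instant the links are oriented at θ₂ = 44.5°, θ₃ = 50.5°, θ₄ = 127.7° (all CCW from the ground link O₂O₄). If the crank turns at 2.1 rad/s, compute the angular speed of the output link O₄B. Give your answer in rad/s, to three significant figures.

0.0683

ω₂ = 2.1 rad/s
Differentiating the loop-closure r₂e^{iθ₂}+r₃e^{iθ₃}=r₁+r₄e^{iθ₄} gives r₂ω₂e^{iθ₂}+r₃ω₃e^{iθ₃}=r₄ω₄e^{iθ₄}.
Eliminating the other unknown: ω₄ = r₂ω₂ sin(θ₂−θ₃) / [r₄ sin(θ₄−θ₃)].
Numerator sine = -0.10453; denominator sine = +0.97515.
Result = 0.0477·2.1·(-0.10453) / (0.1571·(+0.97515)) = -0.068348 rad/s; magnitude 0.068348 rad/s.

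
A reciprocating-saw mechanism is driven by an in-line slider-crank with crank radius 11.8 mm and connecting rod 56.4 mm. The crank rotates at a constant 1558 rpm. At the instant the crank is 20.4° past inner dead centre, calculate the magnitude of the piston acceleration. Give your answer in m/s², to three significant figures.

ω = 2π·1558/60 = 163.2 rad/s
x(θ) = r cosθ + √(L² − r² sin²θ); with ω constant, a = ω²·d²x/dθ².
d²x/dθ² = −r cosθ − r²(cos2θ)/√u − r⁴ sin²2θ/(4u^{3/2}),  u = L² − r² sin²θ = 0.00316404 m².
Substituting r = 0.0118 m, L = 0.0564 m, θ = 20.4°: d²x/dθ² = -0.012945 m.
a = ω²·d²x/dθ² = (163.2)²·(-0.012945) = -344.59 m/s²;  |a| = 344.59 m/s².

345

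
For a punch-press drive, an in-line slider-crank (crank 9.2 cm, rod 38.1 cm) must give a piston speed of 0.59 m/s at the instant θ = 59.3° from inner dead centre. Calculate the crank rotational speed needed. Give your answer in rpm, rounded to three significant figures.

63.3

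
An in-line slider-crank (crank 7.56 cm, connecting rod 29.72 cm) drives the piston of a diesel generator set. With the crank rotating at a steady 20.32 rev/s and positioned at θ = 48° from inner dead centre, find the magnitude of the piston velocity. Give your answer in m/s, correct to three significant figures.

ω = 2π·20.3 = 127.7 rad/s
For an in-line slider-crank, x = r cosθ + √(L² − r² sin²θ), so v = −rω sinθ·[1 + r cosθ/√(L² − r² sin²θ)].
With r = 0.0756 m, L = 0.2972 m, θ = 48°: √(L² − r² sin²θ) = 0.29184 m.
v = −0.0756·127.7·0.74314·[1 + 0.0756·0.66913/0.29184] = -8.4163 m/s.
|v| = 8.4163 m/s.

8.42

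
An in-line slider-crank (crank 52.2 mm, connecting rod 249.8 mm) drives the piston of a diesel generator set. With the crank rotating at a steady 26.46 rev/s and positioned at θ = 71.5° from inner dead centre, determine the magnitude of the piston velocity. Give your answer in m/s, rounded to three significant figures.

8.79

ω = 2π·26.5 = 166.3 rad/s
For an in-line slider-crank, x = r cosθ + √(L² − r² sin²θ), so v = −rω sinθ·[1 + r cosθ/√(L² − r² sin²θ)].
With r = 0.0522 m, L = 0.2498 m, θ = 71.5°: √(L² − r² sin²θ) = 0.24485 m.
v = −0.0522·166.3·0.94832·[1 + 0.0522·0.31730/0.24485] = -8.7867 m/s.
|v| = 8.7867 m/s.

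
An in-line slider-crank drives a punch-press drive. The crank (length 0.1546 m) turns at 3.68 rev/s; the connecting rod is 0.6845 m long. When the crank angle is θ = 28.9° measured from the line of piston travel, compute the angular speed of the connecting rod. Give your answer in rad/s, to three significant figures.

ω = 23.12 rad/s (converted from 3.68 rev/s).
The rod makes angle φ with the slider axis where L sinφ = r sinθ; differentiating, L cosφ·φ̇ = r ω cosθ.
L cosφ = √(L² − r² sin²θ) = 0.68041 m.
|ω_rod| = r ω |cosθ| / √(L² − r² sin²θ) = 0.1546·23.12·0.87546/0.68041 = 4.5994 rad/s.

4.60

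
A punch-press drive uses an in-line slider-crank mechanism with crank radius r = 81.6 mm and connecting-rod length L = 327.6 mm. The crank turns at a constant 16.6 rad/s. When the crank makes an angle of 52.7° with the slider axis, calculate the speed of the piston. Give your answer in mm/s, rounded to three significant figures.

ω = 16.6 rad/s
For an in-line slider-crank, x = r cosθ + √(L² − r² sin²θ), so v = −rω sinθ·[1 + r cosθ/√(L² − r² sin²θ)].
With r = 0.0816 m, L = 0.3276 m, θ = 52.7°: √(L² − r² sin²θ) = 0.3211 m.
v = −0.0816·16.6·0.79547·[1 + 0.0816·0.60599/0.3211] = -1.2434 m/s.
|v| = 1.2434 m/s = 1243.4 mm/s.

1240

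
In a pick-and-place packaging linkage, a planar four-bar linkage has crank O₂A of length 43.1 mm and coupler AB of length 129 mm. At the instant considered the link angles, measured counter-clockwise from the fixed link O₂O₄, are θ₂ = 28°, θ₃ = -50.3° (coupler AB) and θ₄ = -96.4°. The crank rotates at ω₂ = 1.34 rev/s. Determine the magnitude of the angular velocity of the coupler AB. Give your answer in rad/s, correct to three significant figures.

3.22

ω₂ = 8.419 rad/s (from 1.34 rev/s).
Differentiating the loop-closure r₂e^{iθ₂}+r₃e^{iθ₃}=r₁+r₄e^{iθ₄} gives r₂ω₂e^{iθ₂}+r₃ω₃e^{iθ₃}=r₄ω₄e^{iθ₄}.
Eliminating the other unknown: ω₃ = r₂ω₂ sin(θ₄−θ₂) / [r₃ sin(θ₃−θ₄)].
Numerator sine = -0.82511; denominator sine = +0.72055.
Result = 0.0431·8.419·(-0.82511) / (0.129·(+0.72055)) = -3.2212 rad/s; magnitude 3.2212 rad/s.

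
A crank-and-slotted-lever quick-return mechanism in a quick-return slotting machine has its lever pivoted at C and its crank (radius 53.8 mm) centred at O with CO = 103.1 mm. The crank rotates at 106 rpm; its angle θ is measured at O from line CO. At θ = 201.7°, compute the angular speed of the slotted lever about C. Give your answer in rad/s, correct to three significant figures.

ω = 11.1 rad/s (from 106 rpm).
Crank pin A relative to C: A = (d + r cosθ, r sinθ); lever angle φ = atan2(r sinθ, d + r cosθ).
Differentiating tanφ: φ̇ = rω(d cosθ + r)/(d² + r² + 2dr cosθ).
d² + r² + 2dr cosθ = |CA|² = 0.00321666 m²;  d cosθ + r = -0.041994 m.
|ω_lever| = |0.0538·11.1·-0.041994| / 0.00321666 = 7.7964 rad/s.

7.80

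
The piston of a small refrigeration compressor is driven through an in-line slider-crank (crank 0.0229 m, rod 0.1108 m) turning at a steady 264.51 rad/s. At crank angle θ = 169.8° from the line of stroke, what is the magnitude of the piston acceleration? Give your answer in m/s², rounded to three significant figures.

1270

ω = 264.5 rad/s
x(θ) = r cosθ + √(L² − r² sin²θ); with ω constant, a = ω²·d²x/dθ².
d²x/dθ² = −r cosθ − r²(cos2θ)/√u − r⁴ sin²2θ/(4u^{3/2}),  u = L² − r² sin²θ = 0.0122602 m².
Substituting r = 0.0229 m, L = 0.1108 m, θ = 169.8°: d²x/dθ² = +0.018093 m.
a = ω²·d²x/dθ² = (264.5)²·(+0.018093) = +1265.9 m/s²;  |a| = 1265.9 m/s².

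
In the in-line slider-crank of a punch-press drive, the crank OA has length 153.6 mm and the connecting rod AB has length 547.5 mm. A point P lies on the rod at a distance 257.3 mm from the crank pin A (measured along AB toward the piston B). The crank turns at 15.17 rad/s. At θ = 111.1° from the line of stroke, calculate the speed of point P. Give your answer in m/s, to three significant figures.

ω = 15.17 rad/s.  Crank-pin speed |V_A| = rω = 2.3301 m/s, perpendicular to OA.
Rod angle: sinφ = −(r/L) sinθ ⇒ φ = -15.173°; ω_rod = −rω cosθ/√(L²−r²sin²θ) = +1.5875 rad/s.
V_P = V_A + ω_rod × AP, with AP = 0.2573 m along the rod.
Components: V_Px = −rω sinθ − a·ω_rod·sinφ = -2.067 m/s;  V_Py = rω cosθ + a·ω_rod·cosφ = -0.44462 m/s.
|V_P| = √(V_Px² + V_Py²) = 2.1143 m/s.

2.11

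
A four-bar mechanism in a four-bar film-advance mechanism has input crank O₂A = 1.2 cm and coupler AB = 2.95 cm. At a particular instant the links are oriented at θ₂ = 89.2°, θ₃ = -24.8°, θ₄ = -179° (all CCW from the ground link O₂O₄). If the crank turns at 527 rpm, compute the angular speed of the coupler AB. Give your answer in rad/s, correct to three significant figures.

51.6

ω₂ = 55.19 rad/s (from 527 rpm).
Differentiating the loop-closure r₂e^{iθ₂}+r₃e^{iθ₃}=r₁+r₄e^{iθ₄} gives r₂ω₂e^{iθ₂}+r₃ω₃e^{iθ₃}=r₄ω₄e^{iθ₄}.
Eliminating the other unknown: ω₃ = r₂ω₂ sin(θ₄−θ₂) / [r₃ sin(θ₃−θ₄)].
Numerator sine = +0.99951; denominator sine = +0.43523.
Result = 0.012·55.19·(+0.99951) / (0.0295·(+0.43523)) = +51.554 rad/s; magnitude 51.554 rad/s.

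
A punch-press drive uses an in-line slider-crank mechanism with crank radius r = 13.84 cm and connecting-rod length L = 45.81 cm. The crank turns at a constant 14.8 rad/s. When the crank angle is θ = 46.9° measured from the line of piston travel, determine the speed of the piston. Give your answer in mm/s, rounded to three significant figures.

ω = 14.8 rad/s
For an in-line slider-crank, x = r cosθ + √(L² − r² sin²θ), so v = −rω sinθ·[1 + r cosθ/√(L² − r² sin²θ)].
With r = 0.1384 m, L = 0.4581 m, θ = 46.9°: √(L² − r² sin²θ) = 0.44681 m.
v = −0.1384·14.8·0.73016·[1 + 0.1384·0.68327/0.44681] = -1.8121 m/s.
|v| = 1.8121 m/s = 1812.1 mm/s.

1810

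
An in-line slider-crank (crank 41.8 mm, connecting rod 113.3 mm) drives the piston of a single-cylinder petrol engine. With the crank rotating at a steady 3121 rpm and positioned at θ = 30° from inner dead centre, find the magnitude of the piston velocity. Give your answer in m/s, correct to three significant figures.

9.05

ω = 2π·3121/60 = 326.8 rad/s
For an in-line slider-crank, x = r cosθ + √(L² − r² sin²θ), so v = −rω sinθ·[1 + r cosθ/√(L² − r² sin²θ)].
With r = 0.0418 m, L = 0.1133 m, θ = 30°: √(L² − r² sin²θ) = 0.11136 m.
v = −0.0418·326.8·0.50000·[1 + 0.0418·0.86603/0.11136] = -9.0513 m/s.
|v| = 9.0513 m/s.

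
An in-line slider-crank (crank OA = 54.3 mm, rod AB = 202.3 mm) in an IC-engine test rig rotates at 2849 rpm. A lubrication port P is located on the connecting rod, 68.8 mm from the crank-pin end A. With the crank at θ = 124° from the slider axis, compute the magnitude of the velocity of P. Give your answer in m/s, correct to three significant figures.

14.1

ω = 298.3 rad/s.  Crank-pin speed |V_A| = rω = 16.2 m/s, perpendicular to OA.
Rod angle: sinφ = −(r/L) sinθ ⇒ φ = -12.857°; ω_rod = −rω cosθ/√(L²−r²sin²θ) = +45.932 rad/s.
V_P = V_A + ω_rod × AP, with AP = 0.0688 m along the rod.
Components: V_Px = −rω sinθ − a·ω_rod·sinφ = -12.727 m/s;  V_Py = rω cosθ + a·ω_rod·cosφ = -5.9782 m/s.
|V_P| = √(V_Px² + V_Py²) = 14.061 m/s.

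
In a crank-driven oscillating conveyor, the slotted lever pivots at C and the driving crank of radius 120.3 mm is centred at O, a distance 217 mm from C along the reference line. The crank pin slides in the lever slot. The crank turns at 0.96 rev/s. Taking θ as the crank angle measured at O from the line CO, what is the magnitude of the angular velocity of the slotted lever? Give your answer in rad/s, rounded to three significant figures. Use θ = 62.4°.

ω = 6.032 rad/s (from 0.96 rev/s).
Crank pin A relative to C: A = (d + r cosθ, r sinθ); lever angle φ = atan2(r sinθ, d + r cosθ).
Differentiating tanφ: φ̇ = rω(d cosθ + r)/(d² + r² + 2dr cosθ).
d² + r² + 2dr cosθ = |CA|² = 0.0857499 m²;  d cosθ + r = +0.22084 m.
|ω_lever| = |0.1203·6.032·+0.22084| / 0.0857499 = 1.8688 rad/s.

1.87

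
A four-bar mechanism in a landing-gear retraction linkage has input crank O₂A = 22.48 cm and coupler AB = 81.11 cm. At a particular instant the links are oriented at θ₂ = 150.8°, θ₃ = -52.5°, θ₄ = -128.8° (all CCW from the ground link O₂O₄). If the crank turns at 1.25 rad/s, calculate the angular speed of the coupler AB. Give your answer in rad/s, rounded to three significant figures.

0.352

ω₂ = 1.25 rad/s
Differentiating the loop-closure r₂e^{iθ₂}+r₃e^{iθ₃}=r₁+r₄e^{iθ₄} gives r₂ω₂e^{iθ₂}+r₃ω₃e^{iθ₃}=r₄ω₄e^{iθ₄}.
Eliminating the other unknown: ω₃ = r₂ω₂ sin(θ₄−θ₂) / [r₃ sin(θ₃−θ₄)].
Numerator sine = +0.98600; denominator sine = +0.97155.
Result = 0.2248·1.25·(+0.98600) / (0.8111·(+0.97155)) = +0.35159 rad/s; magnitude 0.35159 rad/s.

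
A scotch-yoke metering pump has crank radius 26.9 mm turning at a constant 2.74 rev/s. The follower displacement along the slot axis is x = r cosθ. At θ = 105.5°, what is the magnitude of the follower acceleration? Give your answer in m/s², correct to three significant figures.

ω = 17.22 rad/s (from 2.74 rev/s).
x = r cosθ ⇒ ẍ = −rω² cosθ (ω constant).
|a| = rω²|cosθ| = 0.0269·(17.22)²·|cos 105.5°| = 2.1306 m/s².

2.13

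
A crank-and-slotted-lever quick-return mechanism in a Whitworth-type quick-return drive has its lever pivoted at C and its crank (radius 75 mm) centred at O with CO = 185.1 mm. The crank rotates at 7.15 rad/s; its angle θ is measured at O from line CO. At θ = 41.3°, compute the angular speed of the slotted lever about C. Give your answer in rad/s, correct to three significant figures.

ω = 7.15 rad/s
Crank pin A relative to C: A = (d + r cosθ, r sinθ); lever angle φ = atan2(r sinθ, d + r cosθ).
Differentiating tanφ: φ̇ = rω(d cosθ + r)/(d² + r² + 2dr cosθ).
d² + r² + 2dr cosθ = |CA|² = 0.0607459 m²;  d cosθ + r = +0.21406 m.
|ω_lever| = |0.075·7.15·+0.21406| / 0.0607459 = 1.8897 rad/s.

1.89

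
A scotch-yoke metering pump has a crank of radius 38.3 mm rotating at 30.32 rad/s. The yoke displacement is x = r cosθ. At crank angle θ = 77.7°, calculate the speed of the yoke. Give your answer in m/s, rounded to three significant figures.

1.13

ω = 30.32 rad/s
x = r cosθ ⇒ ẋ = −rω sinθ.
|v| = rω|sinθ| = 0.0383·30.32·|sin 77.7°| = 1.1346 m/s.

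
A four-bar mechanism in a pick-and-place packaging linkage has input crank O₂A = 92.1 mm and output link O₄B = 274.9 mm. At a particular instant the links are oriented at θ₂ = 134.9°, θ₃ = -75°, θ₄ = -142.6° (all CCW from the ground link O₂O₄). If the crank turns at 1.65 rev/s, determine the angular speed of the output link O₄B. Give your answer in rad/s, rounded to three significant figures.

1.87

ω₂ = 10.37 rad/s (from 1.65 rev/s).
Differentiating the loop-closure r₂e^{iθ₂}+r₃e^{iθ₃}=r₁+r₄e^{iθ₄} gives r₂ω₂e^{iθ₂}+r₃ω₃e^{iθ₃}=r₄ω₄e^{iθ₄}.
Eliminating the other unknown: ω₄ = r₂ω₂ sin(θ₂−θ₃) / [r₄ sin(θ₄−θ₃)].
Numerator sine = -0.49849; denominator sine = -0.92455.
Result = 0.0921·10.37·(-0.49849) / (0.2749·(-0.92455)) = +1.8727 rad/s; magnitude 1.8727 rad/s.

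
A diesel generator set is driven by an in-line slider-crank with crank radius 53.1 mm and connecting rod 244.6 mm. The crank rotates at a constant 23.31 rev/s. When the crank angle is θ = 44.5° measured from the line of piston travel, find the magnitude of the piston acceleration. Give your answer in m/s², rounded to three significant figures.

ω = 2π·23.3 = 146.5 rad/s
x(θ) = r cosθ + √(L² − r² sin²θ); with ω constant, a = ω²·d²x/dθ².
d²x/dθ² = −r cosθ − r²(cos2θ)/√u − r⁴ sin²2θ/(4u^{3/2}),  u = L² − r² sin²θ = 0.058444 m².
Substituting r = 0.0531 m, L = 0.2446 m, θ = 44.5°: d²x/dθ² = -0.038218 m.
a = ω²·d²x/dθ² = (146.5)²·(-0.038218) = -819.8 m/s²;  |a| = 819.8 m/s².

820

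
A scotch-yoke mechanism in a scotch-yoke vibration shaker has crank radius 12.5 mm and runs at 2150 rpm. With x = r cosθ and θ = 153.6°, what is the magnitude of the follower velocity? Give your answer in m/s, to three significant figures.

ω = 225.1 rad/s (from 2150 rpm).
x = r cosθ ⇒ ẋ = −rω sinθ.
|v| = rω|sinθ| = 0.0125·225.1·|sin 153.6°| = 1.2514 m/s.

1.25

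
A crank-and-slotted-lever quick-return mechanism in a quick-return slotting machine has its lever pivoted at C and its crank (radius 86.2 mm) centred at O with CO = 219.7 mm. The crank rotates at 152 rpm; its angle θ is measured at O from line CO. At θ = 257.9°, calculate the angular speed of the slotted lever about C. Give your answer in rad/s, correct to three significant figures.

1.15

ω = 15.92 rad/s (from 152 rpm).
Crank pin A relative to C: A = (d + r cosθ, r sinθ); lever angle φ = atan2(r sinθ, d + r cosθ).
Differentiating tanφ: φ̇ = rω(d cosθ + r)/(d² + r² + 2dr cosθ).
d² + r² + 2dr cosθ = |CA|² = 0.047759 m²;  d cosθ + r = +0.040147 m.
|ω_lever| = |0.0862·15.92·+0.040147| / 0.047759 = 1.1534 rad/s.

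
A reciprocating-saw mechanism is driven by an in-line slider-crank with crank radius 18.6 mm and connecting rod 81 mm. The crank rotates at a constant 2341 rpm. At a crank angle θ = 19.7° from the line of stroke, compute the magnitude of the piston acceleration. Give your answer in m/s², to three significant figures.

1250

ω = 2π·2341/60 = 245.1 rad/s
x(θ) = r cosθ + √(L² − r² sin²θ); with ω constant, a = ω²·d²x/dθ².
d²x/dθ² = −r cosθ − r²(cos2θ)/√u − r⁴ sin²2θ/(4u^{3/2}),  u = L² − r² sin²θ = 0.00652169 m².
Substituting r = 0.0186 m, L = 0.081 m, θ = 19.7°: d²x/dθ² = -0.020845 m.
a = ω²·d²x/dθ² = (245.1)²·(-0.020845) = -1252.7 m/s²;  |a| = 1252.7 m/s².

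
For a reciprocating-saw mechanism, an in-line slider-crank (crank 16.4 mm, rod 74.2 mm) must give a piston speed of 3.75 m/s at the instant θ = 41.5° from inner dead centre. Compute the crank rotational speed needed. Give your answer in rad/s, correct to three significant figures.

For an in-line slider-crank, |v_piston| = rω|sinθ|·[1 + r cosθ/√(L² − r² sin²θ)].
With r = 0.0164 m, L = 0.0742 m, θ = 41.5°: the bracketed kinematic factor |dx/dθ| = 0.012685 m.
ω = v/|dx/dθ| = 3.75/0.012685 = 295.61 rad/s.

296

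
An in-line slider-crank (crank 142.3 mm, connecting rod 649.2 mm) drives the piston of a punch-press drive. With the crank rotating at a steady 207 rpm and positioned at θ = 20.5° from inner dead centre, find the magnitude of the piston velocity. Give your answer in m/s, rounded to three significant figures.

ω = 2π·207/60 = 21.68 rad/s
For an in-line slider-crank, x = r cosθ + √(L² − r² sin²θ), so v = −rω sinθ·[1 + r cosθ/√(L² − r² sin²θ)].
With r = 0.1423 m, L = 0.6492 m, θ = 20.5°: √(L² − r² sin²θ) = 0.64728 m.
v = −0.1423·21.68·0.35021·[1 + 0.1423·0.93667/0.64728] = -1.3027 m/s.
|v| = 1.3027 m/s.

1.30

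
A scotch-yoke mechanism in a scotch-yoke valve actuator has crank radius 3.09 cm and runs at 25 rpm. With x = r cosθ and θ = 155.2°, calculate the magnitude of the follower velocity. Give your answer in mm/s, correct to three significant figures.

ω = 2.618 rad/s (from 25 rpm).
x = r cosθ ⇒ ẋ = −rω sinθ.
|v| = rω|sinθ| = 0.0309·2.618·|sin 155.2°| = 0.033932 m/s = 33.932 mm/s.

33.9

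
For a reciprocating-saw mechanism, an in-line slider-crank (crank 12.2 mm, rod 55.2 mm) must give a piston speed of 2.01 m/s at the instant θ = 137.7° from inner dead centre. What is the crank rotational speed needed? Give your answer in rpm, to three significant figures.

2800

For an in-line slider-crank, |v_piston| = rω|sinθ|·[1 + r cosθ/√(L² − r² sin²θ)].
With r = 0.0122 m, L = 0.0552 m, θ = 137.7°: the bracketed kinematic factor |dx/dθ| = 0.0068534 m.
ω = v/|dx/dθ| = 2.01/0.0068534 = 293.28 rad/s.
N = 60ω/(2π) = 2800.6 rpm.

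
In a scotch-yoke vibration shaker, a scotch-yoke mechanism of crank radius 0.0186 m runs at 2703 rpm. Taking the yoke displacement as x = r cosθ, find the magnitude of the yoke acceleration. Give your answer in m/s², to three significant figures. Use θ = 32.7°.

1250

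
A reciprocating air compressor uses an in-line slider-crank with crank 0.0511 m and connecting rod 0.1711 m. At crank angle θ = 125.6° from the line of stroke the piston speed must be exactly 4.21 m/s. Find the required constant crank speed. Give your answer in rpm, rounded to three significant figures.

For an in-line slider-crank, |v_piston| = rω|sinθ|·[1 + r cosθ/√(L² − r² sin²θ)].
With r = 0.0511 m, L = 0.1711 m, θ = 125.6°: the bracketed kinematic factor |dx/dθ| = 0.034103 m.
ω = v/|dx/dθ| = 4.21/0.034103 = 123.45 rad/s.
N = 60ω/(2π) = 1178.9 rpm.

1180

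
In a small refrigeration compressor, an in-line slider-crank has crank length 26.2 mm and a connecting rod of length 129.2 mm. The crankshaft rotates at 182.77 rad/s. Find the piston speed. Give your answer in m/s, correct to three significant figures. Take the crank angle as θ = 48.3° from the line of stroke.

4.06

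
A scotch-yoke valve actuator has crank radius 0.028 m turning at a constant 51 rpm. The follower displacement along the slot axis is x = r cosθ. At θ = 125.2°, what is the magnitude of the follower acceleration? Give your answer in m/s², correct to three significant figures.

ω = 5.341 rad/s (from 51 rpm).
x = r cosθ ⇒ ẍ = −rω² cosθ (ω constant).
|a| = rω²|cosθ| = 0.028·(5.341)²·|cos 125.2°| = 0.46037 m/s².

0.460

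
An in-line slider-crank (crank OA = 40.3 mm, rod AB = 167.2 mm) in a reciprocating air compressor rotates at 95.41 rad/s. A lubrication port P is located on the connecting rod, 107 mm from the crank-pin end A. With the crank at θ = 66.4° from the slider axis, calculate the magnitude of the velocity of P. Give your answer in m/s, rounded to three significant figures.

3.79

ω = 95.41 rad/s.  Crank-pin speed |V_A| = rω = 3.845 m/s, perpendicular to OA.
Rod angle: sinφ = −(r/L) sinθ ⇒ φ = -12.760°; ω_rod = −rω cosθ/√(L²−r²sin²θ) = -9.4398 rad/s.
V_P = V_A + ω_rod × AP, with AP = 0.107 m along the rod.
Components: V_Px = −rω sinθ − a·ω_rod·sinφ = -3.7465 m/s;  V_Py = rω cosθ + a·ω_rod·cosφ = +0.55424 m/s.
|V_P| = √(V_Px² + V_Py²) = 3.7873 m/s.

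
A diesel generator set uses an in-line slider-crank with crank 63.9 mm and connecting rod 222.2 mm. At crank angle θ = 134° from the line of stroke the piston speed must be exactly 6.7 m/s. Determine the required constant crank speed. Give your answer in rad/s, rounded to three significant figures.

For an in-line slider-crank, |v_piston| = rω|sinθ|·[1 + r cosθ/√(L² − r² sin²θ)].
With r = 0.0639 m, L = 0.2222 m, θ = 134°: the bracketed kinematic factor |dx/dθ| = 0.03658 m.
ω = v/|dx/dθ| = 6.7/0.03658 = 183.16 rad/s.

183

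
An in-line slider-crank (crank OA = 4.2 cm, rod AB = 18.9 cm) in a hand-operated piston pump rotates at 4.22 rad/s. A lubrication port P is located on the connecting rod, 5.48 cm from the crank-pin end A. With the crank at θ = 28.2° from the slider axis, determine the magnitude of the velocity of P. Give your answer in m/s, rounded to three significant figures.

0.142

ω = 4.22 rad/s.  Crank-pin speed |V_A| = rω = 0.17724 m/s, perpendicular to OA.
Rod angle: sinφ = −(r/L) sinθ ⇒ φ = -6.028°; ω_rod = −rω cosθ/√(L²−r²sin²θ) = -0.83106 rad/s.
V_P = V_A + ω_rod × AP, with AP = 0.0548 m along the rod.
Components: V_Px = −rω sinθ − a·ω_rod·sinφ = -0.088537 m/s;  V_Py = rω cosθ + a·ω_rod·cosφ = +0.11091 m/s.
|V_P| = √(V_Px² + V_Py²) = 0.14192 m/s.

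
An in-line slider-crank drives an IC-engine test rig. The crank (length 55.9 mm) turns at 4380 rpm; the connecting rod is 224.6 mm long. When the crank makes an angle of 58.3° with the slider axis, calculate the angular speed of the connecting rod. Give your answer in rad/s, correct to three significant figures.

61.4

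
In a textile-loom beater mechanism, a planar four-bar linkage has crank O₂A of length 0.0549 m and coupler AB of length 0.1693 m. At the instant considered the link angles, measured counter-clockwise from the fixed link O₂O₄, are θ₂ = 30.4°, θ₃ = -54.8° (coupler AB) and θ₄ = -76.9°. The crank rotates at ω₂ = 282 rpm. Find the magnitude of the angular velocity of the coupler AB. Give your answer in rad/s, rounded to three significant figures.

24.3

ω₂ = 29.53 rad/s (from 282 rpm).
Differentiating the loop-closure r₂e^{iθ₂}+r₃e^{iθ₃}=r₁+r₄e^{iθ₄} gives r₂ω₂e^{iθ₂}+r₃ω₃e^{iθ₃}=r₄ω₄e^{iθ₄}.
Eliminating the other unknown: ω₃ = r₂ω₂ sin(θ₄−θ₂) / [r₃ sin(θ₃−θ₄)].
Numerator sine = -0.95476; denominator sine = +0.37622.
Result = 0.0549·29.53·(-0.95476) / (0.1693·(+0.37622)) = -24.302 rad/s; magnitude 24.302 rad/s.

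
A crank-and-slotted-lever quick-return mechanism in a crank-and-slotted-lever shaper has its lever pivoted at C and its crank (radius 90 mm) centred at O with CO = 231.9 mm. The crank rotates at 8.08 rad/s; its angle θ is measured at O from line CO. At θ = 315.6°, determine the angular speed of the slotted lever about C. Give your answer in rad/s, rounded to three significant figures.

2.03

ω = 8.08 rad/s
Crank pin A relative to C: A = (d + r cosθ, r sinθ); lever angle φ = atan2(r sinθ, d + r cosθ).
Differentiating tanφ: φ̇ = rω(d cosθ + r)/(d² + r² + 2dr cosθ).
d² + r² + 2dr cosθ = |CA|² = 0.0917011 m²;  d cosθ + r = +0.25569 m.
|ω_lever| = |0.09·8.08·+0.25569| / 0.0917011 = 2.0276 rad/s.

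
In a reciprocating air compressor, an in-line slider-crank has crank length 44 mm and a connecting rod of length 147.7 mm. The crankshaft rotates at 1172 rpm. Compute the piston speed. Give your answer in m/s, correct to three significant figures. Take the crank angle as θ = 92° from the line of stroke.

5.34

ω = 2π·1172/60 = 122.7 rad/s
For an in-line slider-crank, x = r cosθ + √(L² − r² sin²θ), so v = −rω sinθ·[1 + r cosθ/√(L² − r² sin²θ)].
With r = 0.044 m, L = 0.1477 m, θ = 92°: √(L² − r² sin²θ) = 0.141 m.
v = −0.044·122.7·0.99939·[1 + 0.044·-0.03490/0.141] = -5.3381 m/s.
|v| = 5.3381 m/s.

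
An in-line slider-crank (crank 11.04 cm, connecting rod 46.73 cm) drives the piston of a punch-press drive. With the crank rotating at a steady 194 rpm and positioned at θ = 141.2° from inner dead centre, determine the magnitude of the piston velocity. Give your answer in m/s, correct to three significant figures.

ω = 2π·194/60 = 20.32 rad/s
For an in-line slider-crank, x = r cosθ + √(L² − r² sin²θ), so v = −rω sinθ·[1 + r cosθ/√(L² − r² sin²θ)].
With r = 0.1104 m, L = 0.4673 m, θ = 141.2°: √(L² − r² sin²θ) = 0.46215 m.
v = −0.1104·20.32·0.62660·[1 + 0.1104·-0.77934/0.46215] = -1.1437 m/s.
|v| = 1.1437 m/s.

1.14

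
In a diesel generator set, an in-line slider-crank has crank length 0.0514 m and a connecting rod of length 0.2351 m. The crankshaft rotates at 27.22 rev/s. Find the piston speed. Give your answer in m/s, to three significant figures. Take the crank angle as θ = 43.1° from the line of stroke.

6.98

ω = 2π·27.2 = 171 rad/s
For an in-line slider-crank, x = r cosθ + √(L² − r² sin²θ), so v = −rω sinθ·[1 + r cosθ/√(L² − r² sin²θ)].
With r = 0.0514 m, L = 0.2351 m, θ = 43.1°: √(L² − r² sin²θ) = 0.23246 m.
v = −0.0514·171·0.68327·[1 + 0.0514·0.73016/0.23246] = -6.9763 m/s.
|v| = 6.9763 m/s.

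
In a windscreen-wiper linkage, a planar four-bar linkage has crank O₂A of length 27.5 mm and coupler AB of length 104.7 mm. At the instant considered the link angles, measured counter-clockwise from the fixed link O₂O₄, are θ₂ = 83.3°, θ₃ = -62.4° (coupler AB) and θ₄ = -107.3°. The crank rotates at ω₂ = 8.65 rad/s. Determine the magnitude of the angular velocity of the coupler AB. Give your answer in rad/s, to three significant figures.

0.592

ω₂ = 8.65 rad/s
Differentiating the loop-closure r₂e^{iθ₂}+r₃e^{iθ₃}=r₁+r₄e^{iθ₄} gives r₂ω₂e^{iθ₂}+r₃ω₃e^{iθ₃}=r₄ω₄e^{iθ₄}.
Eliminating the other unknown: ω₃ = r₂ω₂ sin(θ₄−θ₂) / [r₃ sin(θ₃−θ₄)].
Numerator sine = +0.18395; denominator sine = +0.70587.
Result = 0.0275·8.65·(+0.18395) / (0.1047·(+0.70587)) = +0.59208 rad/s; magnitude 0.59208 rad/s.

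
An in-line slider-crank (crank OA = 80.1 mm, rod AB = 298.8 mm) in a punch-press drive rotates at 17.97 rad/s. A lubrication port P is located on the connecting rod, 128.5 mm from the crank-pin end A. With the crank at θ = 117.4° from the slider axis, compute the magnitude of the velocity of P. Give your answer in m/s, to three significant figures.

1.27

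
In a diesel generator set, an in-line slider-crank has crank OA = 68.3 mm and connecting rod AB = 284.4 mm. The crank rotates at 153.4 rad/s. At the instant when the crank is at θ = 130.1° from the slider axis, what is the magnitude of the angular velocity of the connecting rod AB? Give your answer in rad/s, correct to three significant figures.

24.1

ω = 153.4 rad/s
The rod makes angle φ with the slider axis where L sinφ = r sinθ; differentiating, L cosφ·φ̇ = r ω cosθ.
L cosφ = √(L² − r² sin²θ) = 0.27956 m.
|ω_rod| = r ω |cosθ| / √(L² − r² sin²θ) = 0.0683·153.4·0.64412/0.27956 = 24.14 rad/s.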